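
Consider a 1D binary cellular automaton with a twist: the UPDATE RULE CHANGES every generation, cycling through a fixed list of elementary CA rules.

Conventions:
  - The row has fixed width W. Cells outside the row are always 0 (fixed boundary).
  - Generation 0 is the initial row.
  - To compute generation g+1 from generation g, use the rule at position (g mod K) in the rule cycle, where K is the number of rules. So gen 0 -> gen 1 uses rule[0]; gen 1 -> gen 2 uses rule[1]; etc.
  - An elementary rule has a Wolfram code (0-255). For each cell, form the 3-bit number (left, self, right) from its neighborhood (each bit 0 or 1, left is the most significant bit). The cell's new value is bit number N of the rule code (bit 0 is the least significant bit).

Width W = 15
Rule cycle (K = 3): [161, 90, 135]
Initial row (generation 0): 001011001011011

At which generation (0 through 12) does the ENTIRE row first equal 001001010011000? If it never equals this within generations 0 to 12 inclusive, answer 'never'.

Gen 0: 001011001011011
Gen 1 (rule 161): 100100000100100
Gen 2 (rule 90): 011010001011010
Gen 3 (rule 135): 100010111000010
Gen 4 (rule 161): 001001010011000
Gen 5 (rule 90): 010110001111100
Gen 6 (rule 135): 110000110111001
Gen 7 (rule 161): 000110001010000
Gen 8 (rule 90): 001111010001000
Gen 9 (rule 135): 110110010111011
Gen 10 (rule 161): 001000001010100
Gen 11 (rule 90): 010100010000010
Gen 12 (rule 135): 110101110111110

Answer: 4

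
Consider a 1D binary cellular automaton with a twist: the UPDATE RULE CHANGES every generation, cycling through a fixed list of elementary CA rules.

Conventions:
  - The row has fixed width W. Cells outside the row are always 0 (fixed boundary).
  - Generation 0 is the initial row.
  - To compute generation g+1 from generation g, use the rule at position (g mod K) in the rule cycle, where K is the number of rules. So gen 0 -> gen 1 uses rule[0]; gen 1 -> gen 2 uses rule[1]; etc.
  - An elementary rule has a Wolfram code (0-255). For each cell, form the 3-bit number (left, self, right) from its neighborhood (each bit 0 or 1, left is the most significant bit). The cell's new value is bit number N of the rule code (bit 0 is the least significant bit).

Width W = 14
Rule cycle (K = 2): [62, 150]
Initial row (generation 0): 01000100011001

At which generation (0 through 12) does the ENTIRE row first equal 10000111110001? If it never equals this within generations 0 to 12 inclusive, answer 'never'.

Gen 0: 01000100011001
Gen 1 (rule 62): 11101110110111
Gen 2 (rule 150): 01000100000010
Gen 3 (rule 62): 11101110000111
Gen 4 (rule 150): 01000101001010
Gen 5 (rule 62): 11101111111111
Gen 6 (rule 150): 01000111111110
Gen 7 (rule 62): 11101100000001
Gen 8 (rule 150): 01000010000011
Gen 9 (rule 62): 11100111000110
Gen 10 (rule 150): 01011010101001
Gen 11 (rule 62): 11110111111111
Gen 12 (rule 150): 01100011111110

Answer: never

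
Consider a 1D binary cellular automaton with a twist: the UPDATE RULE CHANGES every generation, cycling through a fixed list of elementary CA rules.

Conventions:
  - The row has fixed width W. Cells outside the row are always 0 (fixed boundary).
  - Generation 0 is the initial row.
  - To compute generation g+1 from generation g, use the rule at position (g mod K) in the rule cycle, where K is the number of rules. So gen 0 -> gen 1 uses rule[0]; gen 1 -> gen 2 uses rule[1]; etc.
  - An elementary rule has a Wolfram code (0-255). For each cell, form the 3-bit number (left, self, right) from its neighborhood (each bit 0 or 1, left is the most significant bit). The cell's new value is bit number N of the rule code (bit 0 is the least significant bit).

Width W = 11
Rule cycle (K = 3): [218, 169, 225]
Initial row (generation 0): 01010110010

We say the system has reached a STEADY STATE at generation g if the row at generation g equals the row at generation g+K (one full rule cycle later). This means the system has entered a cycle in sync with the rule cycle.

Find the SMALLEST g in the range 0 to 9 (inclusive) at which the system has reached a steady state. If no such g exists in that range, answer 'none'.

Gen 0: 01010110010
Gen 1 (rule 218): 10000111101
Gen 2 (rule 169): 00110111010
Gen 3 (rule 225): 10011011100
Gen 4 (rule 218): 01111011110
Gen 5 (rule 169): 01110111100
Gen 6 (rule 225): 00111011101
Gen 7 (rule 218): 01111011100
Gen 8 (rule 169): 01110111001
Gen 9 (rule 225): 00111011000
Gen 10 (rule 218): 01111011100
Gen 11 (rule 169): 01110111001
Gen 12 (rule 225): 00111011000

Answer: 7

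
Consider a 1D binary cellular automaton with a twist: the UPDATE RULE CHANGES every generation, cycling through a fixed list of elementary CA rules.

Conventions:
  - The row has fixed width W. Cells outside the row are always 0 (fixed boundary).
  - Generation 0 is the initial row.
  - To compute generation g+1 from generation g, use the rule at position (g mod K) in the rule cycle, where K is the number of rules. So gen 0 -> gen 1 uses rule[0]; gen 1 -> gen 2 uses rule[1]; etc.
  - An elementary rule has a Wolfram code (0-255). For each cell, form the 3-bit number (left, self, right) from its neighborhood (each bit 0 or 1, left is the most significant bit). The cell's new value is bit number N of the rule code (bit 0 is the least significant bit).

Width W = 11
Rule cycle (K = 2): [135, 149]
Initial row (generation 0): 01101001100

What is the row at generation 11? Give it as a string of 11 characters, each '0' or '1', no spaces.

Gen 0: 01101001100
Gen 1 (rule 135): 10001010001
Gen 2 (rule 149): 11101011101
Gen 3 (rule 135): 01001001001
Gen 4 (rule 149): 01101101101
Gen 5 (rule 135): 10000000001
Gen 6 (rule 149): 11111111101
Gen 7 (rule 135): 01111111001
Gen 8 (rule 149): 00111110101
Gen 9 (rule 135): 11011100101
Gen 10 (rule 149): 00001010101
Gen 11 (rule 135): 11111010101

Answer: 11111010101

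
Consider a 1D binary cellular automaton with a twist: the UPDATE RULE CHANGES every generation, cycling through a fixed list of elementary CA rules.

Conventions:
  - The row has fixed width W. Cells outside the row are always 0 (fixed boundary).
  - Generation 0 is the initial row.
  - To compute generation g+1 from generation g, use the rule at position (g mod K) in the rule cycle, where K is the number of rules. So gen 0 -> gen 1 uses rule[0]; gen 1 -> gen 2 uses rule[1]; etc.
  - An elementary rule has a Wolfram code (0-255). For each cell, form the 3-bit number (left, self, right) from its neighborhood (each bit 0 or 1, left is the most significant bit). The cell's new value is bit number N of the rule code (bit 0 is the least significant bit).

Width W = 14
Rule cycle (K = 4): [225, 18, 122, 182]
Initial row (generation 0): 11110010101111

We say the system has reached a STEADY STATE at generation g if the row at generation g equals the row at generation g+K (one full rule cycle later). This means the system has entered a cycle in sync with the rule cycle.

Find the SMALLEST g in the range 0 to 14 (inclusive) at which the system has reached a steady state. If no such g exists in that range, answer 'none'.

Answer: 6

Derivation:
Gen 0: 11110010101111
Gen 1 (rule 225): 01110001010111
Gen 2 (rule 18): 10001010000000
Gen 3 (rule 122): 01010101000000
Gen 4 (rule 182): 11111111100000
Gen 5 (rule 225): 01111111101111
Gen 6 (rule 18): 10000000000000
Gen 7 (rule 122): 01000000000000
Gen 8 (rule 182): 11100000000000
Gen 9 (rule 225): 01101111111111
Gen 10 (rule 18): 10000000000000
Gen 11 (rule 122): 01000000000000
Gen 12 (rule 182): 11100000000000
Gen 13 (rule 225): 01101111111111
Gen 14 (rule 18): 10000000000000
Gen 15 (rule 122): 01000000000000
Gen 16 (rule 182): 11100000000000
Gen 17 (rule 225): 01101111111111
Gen 18 (rule 18): 10000000000000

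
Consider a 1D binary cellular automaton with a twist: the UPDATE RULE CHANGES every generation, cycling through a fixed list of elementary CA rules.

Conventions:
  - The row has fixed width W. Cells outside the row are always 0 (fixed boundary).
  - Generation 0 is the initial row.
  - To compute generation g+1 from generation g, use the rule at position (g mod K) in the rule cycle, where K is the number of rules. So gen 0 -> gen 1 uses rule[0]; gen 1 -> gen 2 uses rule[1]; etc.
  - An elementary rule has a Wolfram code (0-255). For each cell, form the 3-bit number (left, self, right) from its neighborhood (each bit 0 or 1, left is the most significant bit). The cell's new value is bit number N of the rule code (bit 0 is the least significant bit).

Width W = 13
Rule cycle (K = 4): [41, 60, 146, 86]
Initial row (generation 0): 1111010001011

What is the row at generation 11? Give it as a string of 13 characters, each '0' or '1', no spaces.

Gen 0: 1111010001011
Gen 1 (rule 41): 1000100100110
Gen 2 (rule 60): 1100110110101
Gen 3 (rule 146): 0011000000000
Gen 4 (rule 86): 0101100000000
Gen 5 (rule 41): 0011001111111
Gen 6 (rule 60): 0010101000000
Gen 7 (rule 146): 0100000100000
Gen 8 (rule 86): 1110001110000
Gen 9 (rule 41): 1000101000111
Gen 10 (rule 60): 1100111100100
Gen 11 (rule 146): 0011011011010

Answer: 0011011011010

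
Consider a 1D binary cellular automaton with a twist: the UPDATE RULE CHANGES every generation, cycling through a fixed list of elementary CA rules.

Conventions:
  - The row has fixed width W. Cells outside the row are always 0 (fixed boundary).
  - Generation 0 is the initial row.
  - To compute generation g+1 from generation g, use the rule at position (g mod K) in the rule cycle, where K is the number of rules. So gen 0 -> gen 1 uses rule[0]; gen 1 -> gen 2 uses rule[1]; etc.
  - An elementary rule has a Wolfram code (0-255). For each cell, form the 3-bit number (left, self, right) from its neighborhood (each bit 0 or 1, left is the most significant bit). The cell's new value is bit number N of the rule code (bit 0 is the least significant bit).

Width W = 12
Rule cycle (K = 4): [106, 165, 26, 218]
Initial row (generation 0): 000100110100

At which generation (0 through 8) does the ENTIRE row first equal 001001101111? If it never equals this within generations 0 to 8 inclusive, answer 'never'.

Answer: 4

Derivation:
Gen 0: 000100110100
Gen 1 (rule 106): 001001111000
Gen 2 (rule 165): 101000110011
Gen 3 (rule 26): 000101101110
Gen 4 (rule 218): 001001101111
Gen 5 (rule 106): 010011111001
Gen 6 (rule 165): 010001110001
Gen 7 (rule 26): 101011001010
Gen 8 (rule 218): 000011110001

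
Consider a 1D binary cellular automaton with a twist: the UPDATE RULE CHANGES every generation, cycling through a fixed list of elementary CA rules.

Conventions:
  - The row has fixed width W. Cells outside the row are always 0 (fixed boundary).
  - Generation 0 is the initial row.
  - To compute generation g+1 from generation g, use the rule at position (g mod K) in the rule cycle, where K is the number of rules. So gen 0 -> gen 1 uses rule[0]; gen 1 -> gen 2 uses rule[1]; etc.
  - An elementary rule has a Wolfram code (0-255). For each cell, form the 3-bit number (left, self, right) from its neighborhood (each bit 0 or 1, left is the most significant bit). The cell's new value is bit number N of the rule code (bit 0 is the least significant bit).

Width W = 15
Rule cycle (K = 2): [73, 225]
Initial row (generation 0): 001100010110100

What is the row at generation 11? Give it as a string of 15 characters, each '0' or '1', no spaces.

Answer: 000100010010000

Derivation:
Gen 0: 001100010110100
Gen 1 (rule 73): 101101000110001
Gen 2 (rule 225): 010110010010100
Gen 3 (rule 73): 000110000000001
Gen 4 (rule 225): 110010111111100
Gen 5 (rule 73): 110000100000101
Gen 6 (rule 225): 010110001110010
Gen 7 (rule 73): 000110101010000
Gen 8 (rule 225): 110011010100111
Gen 9 (rule 73): 110011000000101
Gen 10 (rule 225): 010001011110010
Gen 11 (rule 73): 000100010010000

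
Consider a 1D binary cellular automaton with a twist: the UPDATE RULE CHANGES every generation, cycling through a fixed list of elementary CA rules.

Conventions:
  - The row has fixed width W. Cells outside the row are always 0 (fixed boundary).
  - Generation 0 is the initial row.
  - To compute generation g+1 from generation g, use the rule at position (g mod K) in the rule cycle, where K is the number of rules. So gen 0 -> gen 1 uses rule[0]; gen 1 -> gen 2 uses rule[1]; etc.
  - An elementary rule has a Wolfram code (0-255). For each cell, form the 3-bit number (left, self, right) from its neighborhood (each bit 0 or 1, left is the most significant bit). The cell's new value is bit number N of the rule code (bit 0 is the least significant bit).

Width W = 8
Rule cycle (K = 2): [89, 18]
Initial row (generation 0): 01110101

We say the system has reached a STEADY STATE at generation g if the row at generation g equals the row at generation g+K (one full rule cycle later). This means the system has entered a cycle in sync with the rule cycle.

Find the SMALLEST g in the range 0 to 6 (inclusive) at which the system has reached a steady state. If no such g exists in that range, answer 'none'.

Answer: 6

Derivation:
Gen 0: 01110101
Gen 1 (rule 89): 01010000
Gen 2 (rule 18): 10001000
Gen 3 (rule 89): 01100111
Gen 4 (rule 18): 10011000
Gen 5 (rule 89): 01011111
Gen 6 (rule 18): 10000000
Gen 7 (rule 89): 01111111
Gen 8 (rule 18): 10000000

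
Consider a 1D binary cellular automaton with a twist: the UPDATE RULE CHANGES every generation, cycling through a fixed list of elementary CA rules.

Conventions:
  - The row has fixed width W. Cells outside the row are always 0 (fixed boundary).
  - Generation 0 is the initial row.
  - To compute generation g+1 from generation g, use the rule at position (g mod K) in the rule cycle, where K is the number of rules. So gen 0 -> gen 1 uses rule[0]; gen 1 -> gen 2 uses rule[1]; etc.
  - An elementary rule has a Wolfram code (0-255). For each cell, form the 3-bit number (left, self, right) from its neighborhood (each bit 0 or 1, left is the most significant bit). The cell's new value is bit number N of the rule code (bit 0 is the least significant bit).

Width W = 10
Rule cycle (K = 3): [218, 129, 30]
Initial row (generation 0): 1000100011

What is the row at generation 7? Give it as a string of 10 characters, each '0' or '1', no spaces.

Answer: 0100111100

Derivation:
Gen 0: 1000100011
Gen 1 (rule 218): 0101010111
Gen 2 (rule 129): 0000000010
Gen 3 (rule 30): 0000000111
Gen 4 (rule 218): 0000001111
Gen 5 (rule 129): 1111100110
Gen 6 (rule 30): 1000011101
Gen 7 (rule 218): 0100111100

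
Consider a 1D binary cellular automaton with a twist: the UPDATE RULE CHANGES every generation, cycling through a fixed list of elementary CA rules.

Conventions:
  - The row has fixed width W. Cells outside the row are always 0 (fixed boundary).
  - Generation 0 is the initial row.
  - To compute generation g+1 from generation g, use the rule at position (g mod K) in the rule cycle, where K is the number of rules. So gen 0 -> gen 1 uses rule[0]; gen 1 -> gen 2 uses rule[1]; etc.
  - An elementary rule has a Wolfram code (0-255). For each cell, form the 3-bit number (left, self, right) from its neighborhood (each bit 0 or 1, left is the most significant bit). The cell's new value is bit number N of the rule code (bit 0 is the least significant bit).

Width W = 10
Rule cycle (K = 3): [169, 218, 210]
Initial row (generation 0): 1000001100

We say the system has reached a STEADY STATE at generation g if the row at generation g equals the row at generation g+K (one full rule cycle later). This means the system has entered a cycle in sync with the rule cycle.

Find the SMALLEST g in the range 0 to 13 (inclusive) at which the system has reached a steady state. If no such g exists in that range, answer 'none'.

Gen 0: 1000001100
Gen 1 (rule 169): 0011101001
Gen 2 (rule 218): 0111100110
Gen 3 (rule 210): 1011111011
Gen 4 (rule 169): 0111110110
Gen 5 (rule 218): 1111110111
Gen 6 (rule 210): 0111110011
Gen 7 (rule 169): 0111100010
Gen 8 (rule 218): 1111110101
Gen 9 (rule 210): 0111110000
Gen 10 (rule 169): 0111100111
Gen 11 (rule 218): 1111111111
Gen 12 (rule 210): 0111111111
Gen 13 (rule 169): 0111111110
Gen 14 (rule 218): 1111111111
Gen 15 (rule 210): 0111111111
Gen 16 (rule 169): 0111111110

Answer: 11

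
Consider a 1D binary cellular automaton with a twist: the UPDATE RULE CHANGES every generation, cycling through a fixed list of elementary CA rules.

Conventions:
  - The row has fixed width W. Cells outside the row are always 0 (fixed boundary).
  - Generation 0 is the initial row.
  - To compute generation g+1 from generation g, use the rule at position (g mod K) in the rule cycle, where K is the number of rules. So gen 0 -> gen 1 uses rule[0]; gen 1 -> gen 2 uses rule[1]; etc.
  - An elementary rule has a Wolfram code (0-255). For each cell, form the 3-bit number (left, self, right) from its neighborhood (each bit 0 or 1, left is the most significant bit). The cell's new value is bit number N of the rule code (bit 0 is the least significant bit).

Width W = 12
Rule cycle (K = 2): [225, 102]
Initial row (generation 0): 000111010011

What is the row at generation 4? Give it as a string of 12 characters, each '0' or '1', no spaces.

Gen 0: 000111010011
Gen 1 (rule 225): 110011100001
Gen 2 (rule 102): 010100100011
Gen 3 (rule 225): 001000001001
Gen 4 (rule 102): 011000011011

Answer: 011000011011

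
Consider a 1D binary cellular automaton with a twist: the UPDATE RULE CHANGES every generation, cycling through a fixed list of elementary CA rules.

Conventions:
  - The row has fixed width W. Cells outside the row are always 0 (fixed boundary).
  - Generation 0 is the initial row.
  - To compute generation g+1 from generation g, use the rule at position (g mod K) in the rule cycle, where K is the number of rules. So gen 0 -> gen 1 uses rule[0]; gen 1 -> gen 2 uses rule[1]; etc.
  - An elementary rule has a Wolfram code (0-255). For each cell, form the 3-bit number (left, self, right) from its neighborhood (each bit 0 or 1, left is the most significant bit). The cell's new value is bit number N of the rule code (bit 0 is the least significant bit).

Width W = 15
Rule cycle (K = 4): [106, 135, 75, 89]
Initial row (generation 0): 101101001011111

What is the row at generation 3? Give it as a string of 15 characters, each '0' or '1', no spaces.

Answer: 001101110111101

Derivation:
Gen 0: 101101001011111
Gen 1 (rule 106): 011110010110001
Gen 2 (rule 135): 101100110000111
Gen 3 (rule 75): 001101110111101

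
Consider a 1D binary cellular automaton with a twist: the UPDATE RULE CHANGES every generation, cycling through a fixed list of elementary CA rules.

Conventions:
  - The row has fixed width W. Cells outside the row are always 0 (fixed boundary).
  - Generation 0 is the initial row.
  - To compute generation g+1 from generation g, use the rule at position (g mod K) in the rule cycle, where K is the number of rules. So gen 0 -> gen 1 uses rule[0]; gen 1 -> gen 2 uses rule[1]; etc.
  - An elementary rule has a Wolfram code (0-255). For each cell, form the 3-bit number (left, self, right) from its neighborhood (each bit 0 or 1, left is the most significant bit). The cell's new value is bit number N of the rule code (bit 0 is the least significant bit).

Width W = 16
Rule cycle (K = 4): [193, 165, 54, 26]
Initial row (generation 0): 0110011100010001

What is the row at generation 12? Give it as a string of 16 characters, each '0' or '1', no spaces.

Answer: 0000000011000000

Derivation:
Gen 0: 0110011100010001
Gen 1 (rule 193): 0010001101000100
Gen 2 (rule 165): 1010100011010101
Gen 3 (rule 54): 1111110100111111
Gen 4 (rule 26): 1000000011100000
Gen 5 (rule 193): 0011111001101111
Gen 6 (rule 165): 1001110000010110
Gen 7 (rule 54): 1110001000111001
Gen 8 (rule 26): 1001010101100110
Gen 9 (rule 193): 0000000000100010
Gen 10 (rule 165): 1111111110101010
Gen 11 (rule 54): 0000000001111111
Gen 12 (rule 26): 0000000011000000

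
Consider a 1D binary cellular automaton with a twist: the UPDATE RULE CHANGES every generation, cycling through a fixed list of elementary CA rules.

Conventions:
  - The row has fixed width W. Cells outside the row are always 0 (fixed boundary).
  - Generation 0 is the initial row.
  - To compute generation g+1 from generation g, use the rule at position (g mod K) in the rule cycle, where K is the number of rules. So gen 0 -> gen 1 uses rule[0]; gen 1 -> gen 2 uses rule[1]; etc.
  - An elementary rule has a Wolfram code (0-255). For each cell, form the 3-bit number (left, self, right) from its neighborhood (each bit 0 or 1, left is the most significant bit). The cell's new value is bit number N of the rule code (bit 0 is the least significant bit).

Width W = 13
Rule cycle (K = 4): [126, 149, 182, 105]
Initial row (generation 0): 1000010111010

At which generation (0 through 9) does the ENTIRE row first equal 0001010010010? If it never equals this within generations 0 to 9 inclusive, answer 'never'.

Gen 0: 1000010111010
Gen 1 (rule 126): 1100111101111
Gen 2 (rule 149): 0010011000110
Gen 3 (rule 182): 0111100101001
Gen 4 (rule 105): 0100100010000
Gen 5 (rule 126): 1111110111000
Gen 6 (rule 149): 0111100010111
Gen 7 (rule 182): 1011010111010
Gen 8 (rule 105): 0111101101100
Gen 9 (rule 126): 1100111111110

Answer: never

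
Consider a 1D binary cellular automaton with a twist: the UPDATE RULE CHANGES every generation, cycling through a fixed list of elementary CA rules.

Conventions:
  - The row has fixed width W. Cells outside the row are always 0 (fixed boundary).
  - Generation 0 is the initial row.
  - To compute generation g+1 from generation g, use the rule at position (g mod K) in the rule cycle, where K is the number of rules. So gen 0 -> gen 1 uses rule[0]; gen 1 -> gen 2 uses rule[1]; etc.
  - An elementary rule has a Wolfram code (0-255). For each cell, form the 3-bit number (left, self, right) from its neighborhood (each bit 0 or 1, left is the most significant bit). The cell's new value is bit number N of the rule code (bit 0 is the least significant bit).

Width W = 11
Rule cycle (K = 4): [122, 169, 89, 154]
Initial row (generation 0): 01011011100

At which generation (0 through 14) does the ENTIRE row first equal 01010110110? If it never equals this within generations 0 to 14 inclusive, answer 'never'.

Answer: never

Derivation:
Gen 0: 01011011100
Gen 1 (rule 122): 10111110110
Gen 2 (rule 169): 01111101100
Gen 3 (rule 89): 01000101111
Gen 4 (rule 154): 10101001110
Gen 5 (rule 122): 01010111011
Gen 6 (rule 169): 00101110110
Gen 7 (rule 89): 10001010111
Gen 8 (rule 154): 01010000110
Gen 9 (rule 122): 10101001111
Gen 10 (rule 169): 01010001110
Gen 11 (rule 89): 00001101011
Gen 12 (rule 154): 00011000010
Gen 13 (rule 122): 00111100101
Gen 14 (rule 169): 10111000010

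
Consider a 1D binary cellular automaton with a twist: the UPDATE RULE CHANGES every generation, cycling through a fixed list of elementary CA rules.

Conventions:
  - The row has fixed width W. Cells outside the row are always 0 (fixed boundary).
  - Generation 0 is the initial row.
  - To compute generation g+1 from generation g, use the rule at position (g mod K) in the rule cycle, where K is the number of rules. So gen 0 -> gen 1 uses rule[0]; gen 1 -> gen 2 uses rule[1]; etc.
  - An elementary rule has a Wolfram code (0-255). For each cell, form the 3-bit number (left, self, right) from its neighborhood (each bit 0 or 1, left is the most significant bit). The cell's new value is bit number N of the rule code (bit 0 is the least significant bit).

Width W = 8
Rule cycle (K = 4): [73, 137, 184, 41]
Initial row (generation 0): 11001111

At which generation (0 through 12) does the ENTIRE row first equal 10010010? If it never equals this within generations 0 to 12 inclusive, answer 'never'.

Gen 0: 11001111
Gen 1 (rule 73): 11001001
Gen 2 (rule 137): 10000000
Gen 3 (rule 184): 01000000
Gen 4 (rule 41): 00011111
Gen 5 (rule 73): 11010001
Gen 6 (rule 137): 10000100
Gen 7 (rule 184): 01000010
Gen 8 (rule 41): 00011000
Gen 9 (rule 73): 11011011
Gen 10 (rule 137): 10010010
Gen 11 (rule 184): 01001001
Gen 12 (rule 41): 00000000

Answer: 10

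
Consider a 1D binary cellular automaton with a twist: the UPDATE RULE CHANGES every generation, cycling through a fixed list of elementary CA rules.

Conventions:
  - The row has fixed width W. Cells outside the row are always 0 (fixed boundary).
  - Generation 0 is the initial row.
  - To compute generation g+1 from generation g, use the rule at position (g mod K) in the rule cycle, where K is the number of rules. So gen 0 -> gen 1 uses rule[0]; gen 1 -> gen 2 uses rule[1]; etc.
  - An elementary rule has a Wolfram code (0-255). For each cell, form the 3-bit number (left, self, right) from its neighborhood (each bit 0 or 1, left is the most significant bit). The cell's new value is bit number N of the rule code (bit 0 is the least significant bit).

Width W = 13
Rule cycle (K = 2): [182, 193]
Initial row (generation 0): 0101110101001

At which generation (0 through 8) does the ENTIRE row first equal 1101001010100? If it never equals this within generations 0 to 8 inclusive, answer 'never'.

Answer: never

Derivation:
Gen 0: 0101110101001
Gen 1 (rule 182): 1110101111111
Gen 2 (rule 193): 0110000111111
Gen 3 (rule 182): 1001001011110
Gen 4 (rule 193): 0000000001110
Gen 5 (rule 182): 0000000010101
Gen 6 (rule 193): 1111111000000
Gen 7 (rule 182): 0111110100000
Gen 8 (rule 193): 0011110001111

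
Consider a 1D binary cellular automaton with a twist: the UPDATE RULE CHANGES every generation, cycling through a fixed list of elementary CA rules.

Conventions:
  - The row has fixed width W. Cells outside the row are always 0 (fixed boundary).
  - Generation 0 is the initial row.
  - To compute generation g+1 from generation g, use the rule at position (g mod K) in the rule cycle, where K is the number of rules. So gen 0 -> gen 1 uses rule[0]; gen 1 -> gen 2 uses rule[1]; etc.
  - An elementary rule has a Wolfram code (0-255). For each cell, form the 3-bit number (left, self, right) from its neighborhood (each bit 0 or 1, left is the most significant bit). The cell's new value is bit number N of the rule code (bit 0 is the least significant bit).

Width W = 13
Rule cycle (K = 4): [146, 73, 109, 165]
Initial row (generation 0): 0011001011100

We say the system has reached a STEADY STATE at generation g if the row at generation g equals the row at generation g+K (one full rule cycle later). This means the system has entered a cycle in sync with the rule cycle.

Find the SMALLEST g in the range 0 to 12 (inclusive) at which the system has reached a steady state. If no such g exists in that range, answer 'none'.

Answer: 9

Derivation:
Gen 0: 0011001011100
Gen 1 (rule 146): 0100110001010
Gen 2 (rule 73): 0000110100000
Gen 3 (rule 109): 1110111101111
Gen 4 (rule 165): 0101011010110
Gen 5 (rule 146): 1000000000001
Gen 6 (rule 73): 0011111111100
Gen 7 (rule 109): 1010000000101
Gen 8 (rule 165): 1110111110111
Gen 9 (rule 146): 0100011100010
Gen 10 (rule 73): 0001010101000
Gen 11 (rule 109): 1101111111011
Gen 12 (rule 165): 0010111110100
Gen 13 (rule 146): 0100011100010
Gen 14 (rule 73): 0001010101000
Gen 15 (rule 109): 1101111111011
Gen 16 (rule 165): 0010111110100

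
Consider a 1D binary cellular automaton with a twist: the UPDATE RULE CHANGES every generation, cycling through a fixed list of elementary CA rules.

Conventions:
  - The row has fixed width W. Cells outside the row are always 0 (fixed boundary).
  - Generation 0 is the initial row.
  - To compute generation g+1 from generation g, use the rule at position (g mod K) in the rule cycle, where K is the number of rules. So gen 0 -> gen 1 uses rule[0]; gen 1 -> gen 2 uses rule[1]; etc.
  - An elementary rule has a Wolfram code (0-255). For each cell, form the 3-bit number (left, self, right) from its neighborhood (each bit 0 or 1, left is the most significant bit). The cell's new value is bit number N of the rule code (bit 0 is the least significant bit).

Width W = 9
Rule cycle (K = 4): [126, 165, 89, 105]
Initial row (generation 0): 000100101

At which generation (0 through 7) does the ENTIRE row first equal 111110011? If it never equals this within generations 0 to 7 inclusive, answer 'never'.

Gen 0: 000100101
Gen 1 (rule 126): 001111111
Gen 2 (rule 165): 100111110
Gen 3 (rule 89): 010100011
Gen 4 (rule 105): 001001011
Gen 5 (rule 126): 011111111
Gen 6 (rule 165): 001111110
Gen 7 (rule 89): 101000011

Answer: never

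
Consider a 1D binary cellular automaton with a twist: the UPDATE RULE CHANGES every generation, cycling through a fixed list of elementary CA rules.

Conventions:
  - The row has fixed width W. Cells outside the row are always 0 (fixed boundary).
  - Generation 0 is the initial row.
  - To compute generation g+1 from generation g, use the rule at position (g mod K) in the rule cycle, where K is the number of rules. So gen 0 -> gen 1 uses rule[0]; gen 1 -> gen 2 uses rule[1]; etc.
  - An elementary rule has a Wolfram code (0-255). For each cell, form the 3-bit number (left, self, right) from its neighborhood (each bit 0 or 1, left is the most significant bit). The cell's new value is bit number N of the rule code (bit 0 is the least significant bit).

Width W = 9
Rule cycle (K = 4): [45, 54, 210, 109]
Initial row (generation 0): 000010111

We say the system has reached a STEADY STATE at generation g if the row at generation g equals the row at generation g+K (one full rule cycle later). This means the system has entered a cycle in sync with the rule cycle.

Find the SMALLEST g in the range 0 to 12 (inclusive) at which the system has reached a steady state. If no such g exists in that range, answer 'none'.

Answer: 8

Derivation:
Gen 0: 000010111
Gen 1 (rule 45): 111011100
Gen 2 (rule 54): 000100010
Gen 3 (rule 210): 001010101
Gen 4 (rule 109): 101111111
Gen 5 (rule 45): 111000000
Gen 6 (rule 54): 000100000
Gen 7 (rule 210): 001010000
Gen 8 (rule 109): 101110111
Gen 9 (rule 45): 111001100
Gen 10 (rule 54): 000110010
Gen 11 (rule 210): 001011101
Gen 12 (rule 109): 101110111
Gen 13 (rule 45): 111001100
Gen 14 (rule 54): 000110010
Gen 15 (rule 210): 001011101
Gen 16 (rule 109): 101110111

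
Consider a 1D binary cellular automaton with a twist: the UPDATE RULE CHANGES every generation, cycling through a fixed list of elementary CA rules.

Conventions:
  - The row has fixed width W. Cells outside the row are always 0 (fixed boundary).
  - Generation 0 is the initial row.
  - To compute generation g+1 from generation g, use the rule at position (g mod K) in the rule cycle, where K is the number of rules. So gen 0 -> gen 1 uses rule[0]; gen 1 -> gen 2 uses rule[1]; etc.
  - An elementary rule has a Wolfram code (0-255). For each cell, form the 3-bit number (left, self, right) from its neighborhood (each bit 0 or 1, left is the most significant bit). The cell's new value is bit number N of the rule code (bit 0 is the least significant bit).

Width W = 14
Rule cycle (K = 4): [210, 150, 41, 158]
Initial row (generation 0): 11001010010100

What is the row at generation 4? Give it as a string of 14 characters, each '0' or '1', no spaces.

Answer: 11010110011010

Derivation:
Gen 0: 11001010010100
Gen 1 (rule 210): 01110001100010
Gen 2 (rule 150): 10101010010111
Gen 3 (rule 41): 01010100001100
Gen 4 (rule 158): 11010110011010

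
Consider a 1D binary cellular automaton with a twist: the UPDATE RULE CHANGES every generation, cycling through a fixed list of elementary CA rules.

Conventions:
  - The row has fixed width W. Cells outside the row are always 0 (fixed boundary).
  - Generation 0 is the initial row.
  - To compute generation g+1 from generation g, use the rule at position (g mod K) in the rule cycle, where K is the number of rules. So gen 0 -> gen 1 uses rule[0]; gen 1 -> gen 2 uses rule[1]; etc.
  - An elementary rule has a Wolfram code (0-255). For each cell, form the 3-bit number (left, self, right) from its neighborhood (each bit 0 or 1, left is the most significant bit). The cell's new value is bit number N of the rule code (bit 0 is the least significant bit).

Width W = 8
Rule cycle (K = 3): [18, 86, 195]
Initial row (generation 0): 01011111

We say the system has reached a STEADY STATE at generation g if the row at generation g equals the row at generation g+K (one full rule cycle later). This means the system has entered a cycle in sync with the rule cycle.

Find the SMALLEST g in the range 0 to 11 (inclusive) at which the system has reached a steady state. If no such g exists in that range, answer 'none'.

Answer: 0

Derivation:
Gen 0: 01011111
Gen 1 (rule 18): 10000000
Gen 2 (rule 86): 11000000
Gen 3 (rule 195): 01011111
Gen 4 (rule 18): 10000000
Gen 5 (rule 86): 11000000
Gen 6 (rule 195): 01011111
Gen 7 (rule 18): 10000000
Gen 8 (rule 86): 11000000
Gen 9 (rule 195): 01011111
Gen 10 (rule 18): 10000000
Gen 11 (rule 86): 11000000
Gen 12 (rule 195): 01011111
Gen 13 (rule 18): 10000000
Gen 14 (rule 86): 11000000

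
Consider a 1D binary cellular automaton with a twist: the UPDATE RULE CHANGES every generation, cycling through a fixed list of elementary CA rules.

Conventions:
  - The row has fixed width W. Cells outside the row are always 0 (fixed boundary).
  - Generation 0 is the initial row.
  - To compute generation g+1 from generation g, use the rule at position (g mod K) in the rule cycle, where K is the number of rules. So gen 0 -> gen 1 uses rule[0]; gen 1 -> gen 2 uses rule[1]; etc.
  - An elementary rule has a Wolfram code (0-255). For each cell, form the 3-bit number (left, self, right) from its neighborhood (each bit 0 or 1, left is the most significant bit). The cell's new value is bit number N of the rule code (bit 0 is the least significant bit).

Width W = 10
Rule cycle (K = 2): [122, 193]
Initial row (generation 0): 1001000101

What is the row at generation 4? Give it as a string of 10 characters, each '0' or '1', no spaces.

Gen 0: 1001000101
Gen 1 (rule 122): 0110101010
Gen 2 (rule 193): 0010000000
Gen 3 (rule 122): 0101000000
Gen 4 (rule 193): 0000011111

Answer: 0000011111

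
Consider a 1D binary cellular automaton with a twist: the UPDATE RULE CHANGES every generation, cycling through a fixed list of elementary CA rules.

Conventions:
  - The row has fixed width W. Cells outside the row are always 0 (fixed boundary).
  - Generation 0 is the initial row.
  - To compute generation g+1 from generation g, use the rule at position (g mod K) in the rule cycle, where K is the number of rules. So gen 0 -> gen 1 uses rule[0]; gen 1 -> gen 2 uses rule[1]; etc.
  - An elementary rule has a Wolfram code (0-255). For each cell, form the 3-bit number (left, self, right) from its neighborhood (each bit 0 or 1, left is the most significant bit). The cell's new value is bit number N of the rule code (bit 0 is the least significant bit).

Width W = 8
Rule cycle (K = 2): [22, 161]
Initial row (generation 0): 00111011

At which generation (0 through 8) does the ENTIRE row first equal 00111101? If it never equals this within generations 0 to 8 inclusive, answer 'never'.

Gen 0: 00111011
Gen 1 (rule 22): 01000000
Gen 2 (rule 161): 00011111
Gen 3 (rule 22): 00100000
Gen 4 (rule 161): 10001111
Gen 5 (rule 22): 11010000
Gen 6 (rule 161): 00100111
Gen 7 (rule 22): 01111000
Gen 8 (rule 161): 00110011

Answer: never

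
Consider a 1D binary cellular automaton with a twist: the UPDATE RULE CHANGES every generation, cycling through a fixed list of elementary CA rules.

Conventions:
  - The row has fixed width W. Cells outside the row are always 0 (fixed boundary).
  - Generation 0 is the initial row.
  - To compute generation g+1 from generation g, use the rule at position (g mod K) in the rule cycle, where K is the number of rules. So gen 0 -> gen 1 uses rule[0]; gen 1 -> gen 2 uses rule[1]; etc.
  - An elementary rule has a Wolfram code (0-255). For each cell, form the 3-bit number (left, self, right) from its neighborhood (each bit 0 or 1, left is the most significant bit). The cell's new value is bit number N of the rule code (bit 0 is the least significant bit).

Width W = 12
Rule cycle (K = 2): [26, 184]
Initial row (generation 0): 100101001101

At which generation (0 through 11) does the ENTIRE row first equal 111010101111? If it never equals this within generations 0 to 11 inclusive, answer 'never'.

Answer: never

Derivation:
Gen 0: 100101001101
Gen 1 (rule 26): 011000111000
Gen 2 (rule 184): 010100110100
Gen 3 (rule 26): 100011100010
Gen 4 (rule 184): 010011010001
Gen 5 (rule 26): 101110001010
Gen 6 (rule 184): 011101000101
Gen 7 (rule 26): 110000101000
Gen 8 (rule 184): 101000010100
Gen 9 (rule 26): 000100100010
Gen 10 (rule 184): 000010010001
Gen 11 (rule 26): 000101101010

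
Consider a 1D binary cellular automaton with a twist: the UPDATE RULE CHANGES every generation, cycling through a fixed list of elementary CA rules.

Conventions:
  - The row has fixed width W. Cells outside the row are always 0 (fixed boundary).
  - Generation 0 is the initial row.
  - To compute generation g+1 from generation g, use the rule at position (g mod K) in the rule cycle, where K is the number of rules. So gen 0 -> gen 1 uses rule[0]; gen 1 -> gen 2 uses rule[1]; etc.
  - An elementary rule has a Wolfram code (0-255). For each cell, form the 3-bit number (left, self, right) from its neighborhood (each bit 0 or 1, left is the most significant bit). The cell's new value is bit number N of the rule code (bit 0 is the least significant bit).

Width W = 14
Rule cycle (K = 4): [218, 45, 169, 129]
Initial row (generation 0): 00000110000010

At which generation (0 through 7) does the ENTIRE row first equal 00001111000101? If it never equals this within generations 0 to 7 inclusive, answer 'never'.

Answer: 1

Derivation:
Gen 0: 00000110000010
Gen 1 (rule 218): 00001111000101
Gen 2 (rule 45): 11101000010111
Gen 3 (rule 169): 11010011001110
Gen 4 (rule 129): 00000000000100
Gen 5 (rule 218): 00000000001010
Gen 6 (rule 45): 11111111101110
Gen 7 (rule 169): 11111111011100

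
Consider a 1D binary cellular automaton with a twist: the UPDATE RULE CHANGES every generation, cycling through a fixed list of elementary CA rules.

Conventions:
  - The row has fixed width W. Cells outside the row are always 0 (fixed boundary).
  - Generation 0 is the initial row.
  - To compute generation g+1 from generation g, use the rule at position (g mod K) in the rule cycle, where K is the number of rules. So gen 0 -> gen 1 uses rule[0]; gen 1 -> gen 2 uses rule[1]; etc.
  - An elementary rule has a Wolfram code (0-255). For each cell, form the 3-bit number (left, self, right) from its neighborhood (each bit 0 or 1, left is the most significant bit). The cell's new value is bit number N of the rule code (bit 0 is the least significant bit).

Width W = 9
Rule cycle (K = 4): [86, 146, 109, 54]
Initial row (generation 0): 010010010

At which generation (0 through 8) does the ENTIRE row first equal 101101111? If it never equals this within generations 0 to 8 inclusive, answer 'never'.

Answer: never

Derivation:
Gen 0: 010010010
Gen 1 (rule 86): 111111111
Gen 2 (rule 146): 011111110
Gen 3 (rule 109): 010000010
Gen 4 (rule 54): 111000111
Gen 5 (rule 86): 001101001
Gen 6 (rule 146): 010000110
Gen 7 (rule 109): 010110110
Gen 8 (rule 54): 111001001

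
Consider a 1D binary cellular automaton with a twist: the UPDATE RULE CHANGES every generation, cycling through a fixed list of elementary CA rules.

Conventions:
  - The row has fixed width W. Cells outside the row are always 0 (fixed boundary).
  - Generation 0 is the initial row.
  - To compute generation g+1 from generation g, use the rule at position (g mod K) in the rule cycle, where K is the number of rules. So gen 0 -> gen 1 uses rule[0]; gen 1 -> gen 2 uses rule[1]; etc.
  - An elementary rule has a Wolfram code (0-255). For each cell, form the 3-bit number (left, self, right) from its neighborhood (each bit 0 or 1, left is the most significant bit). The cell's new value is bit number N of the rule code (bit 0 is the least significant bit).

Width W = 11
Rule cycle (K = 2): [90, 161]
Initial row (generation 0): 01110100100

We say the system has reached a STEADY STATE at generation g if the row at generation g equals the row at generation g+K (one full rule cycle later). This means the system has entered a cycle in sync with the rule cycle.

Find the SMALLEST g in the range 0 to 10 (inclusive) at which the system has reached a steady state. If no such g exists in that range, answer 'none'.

Gen 0: 01110100100
Gen 1 (rule 90): 11010011010
Gen 2 (rule 161): 00100000100
Gen 3 (rule 90): 01010001010
Gen 4 (rule 161): 00100100100
Gen 5 (rule 90): 01011011010
Gen 6 (rule 161): 00100100100
Gen 7 (rule 90): 01011011010
Gen 8 (rule 161): 00100100100
Gen 9 (rule 90): 01011011010
Gen 10 (rule 161): 00100100100
Gen 11 (rule 90): 01011011010
Gen 12 (rule 161): 00100100100

Answer: 4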